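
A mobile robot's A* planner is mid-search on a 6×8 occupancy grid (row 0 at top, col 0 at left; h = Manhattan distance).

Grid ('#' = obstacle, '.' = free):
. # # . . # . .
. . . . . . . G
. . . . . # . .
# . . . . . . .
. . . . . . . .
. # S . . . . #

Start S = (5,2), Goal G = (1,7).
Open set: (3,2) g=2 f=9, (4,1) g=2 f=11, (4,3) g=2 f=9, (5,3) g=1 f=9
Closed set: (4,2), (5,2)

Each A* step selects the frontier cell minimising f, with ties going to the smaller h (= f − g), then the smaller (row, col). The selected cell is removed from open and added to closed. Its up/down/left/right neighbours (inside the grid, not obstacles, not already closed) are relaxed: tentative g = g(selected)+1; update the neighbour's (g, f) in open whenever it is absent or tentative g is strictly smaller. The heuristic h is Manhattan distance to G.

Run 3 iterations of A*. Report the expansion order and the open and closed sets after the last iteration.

order=[(3,2) → (2,2) → (1,2)]; open=[(1,1) g=5 f=11, (1,3) g=5 f=9, (2,1) g=4 f=11, (2,3) g=4 f=9, (3,1) g=3 f=11, (3,3) g=3 f=9, (4,1) g=2 f=11, (4,3) g=2 f=9, (5,3) g=1 f=9]; closed=[(1,2), (2,2), (3,2), (4,2), (5,2)]

step 1: expand (3,2) (f=9, h=7) → closed; open now [(2,2) g=3 f=9, (3,1) g=3 f=11, (3,3) g=3 f=9, (4,1) g=2 f=11, (4,3) g=2 f=9, (5,3) g=1 f=9]
step 2: expand (2,2) (f=9, h=6) → closed; open now [(1,2) g=4 f=9, (2,1) g=4 f=11, (2,3) g=4 f=9, (3,1) g=3 f=11, (3,3) g=3 f=9, (4,1) g=2 f=11, (4,3) g=2 f=9, (5,3) g=1 f=9]
step 3: expand (1,2) (f=9, h=5) → closed; open now [(1,1) g=5 f=11, (1,3) g=5 f=9, (2,1) g=4 f=11, (2,3) g=4 f=9, (3,1) g=3 f=11, (3,3) g=3 f=9, (4,1) g=2 f=11, (4,3) g=2 f=9, (5,3) g=1 f=9]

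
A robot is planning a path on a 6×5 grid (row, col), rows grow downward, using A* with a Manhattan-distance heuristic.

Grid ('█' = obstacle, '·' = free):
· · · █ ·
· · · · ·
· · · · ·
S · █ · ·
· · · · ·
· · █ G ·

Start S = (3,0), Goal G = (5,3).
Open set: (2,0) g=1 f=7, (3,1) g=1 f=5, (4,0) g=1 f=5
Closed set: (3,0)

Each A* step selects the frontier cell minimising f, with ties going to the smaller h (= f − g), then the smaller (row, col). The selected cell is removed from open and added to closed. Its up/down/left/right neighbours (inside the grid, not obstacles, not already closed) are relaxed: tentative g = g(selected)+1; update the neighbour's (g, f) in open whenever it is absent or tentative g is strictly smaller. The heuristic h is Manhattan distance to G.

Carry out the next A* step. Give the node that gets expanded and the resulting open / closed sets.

step 1: expand (3,1) (f=5, h=4) → closed; open now [(2,0) g=1 f=7, (2,1) g=2 f=7, (4,0) g=1 f=5, (4,1) g=2 f=5]

expanded=(3,1); open=[(2,0) g=1 f=7, (2,1) g=2 f=7, (4,0) g=1 f=5, (4,1) g=2 f=5]; closed=[(3,0), (3,1)]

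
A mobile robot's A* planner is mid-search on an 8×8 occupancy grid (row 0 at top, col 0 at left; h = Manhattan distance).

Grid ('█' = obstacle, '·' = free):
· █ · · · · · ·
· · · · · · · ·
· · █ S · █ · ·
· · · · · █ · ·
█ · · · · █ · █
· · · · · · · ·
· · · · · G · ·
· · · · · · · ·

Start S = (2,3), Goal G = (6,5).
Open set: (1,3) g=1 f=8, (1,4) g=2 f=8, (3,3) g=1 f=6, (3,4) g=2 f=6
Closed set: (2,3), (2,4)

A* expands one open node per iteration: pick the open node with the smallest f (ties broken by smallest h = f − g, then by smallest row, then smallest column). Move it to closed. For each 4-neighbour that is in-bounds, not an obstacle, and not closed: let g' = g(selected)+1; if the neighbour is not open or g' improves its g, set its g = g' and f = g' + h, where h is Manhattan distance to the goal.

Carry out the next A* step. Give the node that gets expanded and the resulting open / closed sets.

expanded=(3,4); open=[(1,3) g=1 f=8, (1,4) g=2 f=8, (3,3) g=1 f=6, (4,4) g=3 f=6]; closed=[(2,3), (2,4), (3,4)]

step 1: expand (3,4) (f=6, h=4) → closed; open now [(1,3) g=1 f=8, (1,4) g=2 f=8, (3,3) g=1 f=6, (4,4) g=3 f=6]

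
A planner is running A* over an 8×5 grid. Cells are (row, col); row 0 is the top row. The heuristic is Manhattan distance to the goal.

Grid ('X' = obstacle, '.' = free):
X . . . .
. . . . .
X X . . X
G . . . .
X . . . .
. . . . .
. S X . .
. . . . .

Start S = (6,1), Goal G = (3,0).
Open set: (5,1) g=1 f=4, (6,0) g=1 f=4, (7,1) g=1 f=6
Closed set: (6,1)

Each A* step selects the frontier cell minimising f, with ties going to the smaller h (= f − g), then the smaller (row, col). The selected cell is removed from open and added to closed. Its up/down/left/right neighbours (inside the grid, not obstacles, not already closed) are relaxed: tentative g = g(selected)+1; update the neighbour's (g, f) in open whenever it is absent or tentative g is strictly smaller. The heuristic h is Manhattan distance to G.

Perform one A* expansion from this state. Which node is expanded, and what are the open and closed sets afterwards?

step 1: expand (5,1) (f=4, h=3) → closed; open now [(4,1) g=2 f=4, (5,0) g=2 f=4, (5,2) g=2 f=6, (6,0) g=1 f=4, (7,1) g=1 f=6]

expanded=(5,1); open=[(4,1) g=2 f=4, (5,0) g=2 f=4, (5,2) g=2 f=6, (6,0) g=1 f=4, (7,1) g=1 f=6]; closed=[(5,1), (6,1)]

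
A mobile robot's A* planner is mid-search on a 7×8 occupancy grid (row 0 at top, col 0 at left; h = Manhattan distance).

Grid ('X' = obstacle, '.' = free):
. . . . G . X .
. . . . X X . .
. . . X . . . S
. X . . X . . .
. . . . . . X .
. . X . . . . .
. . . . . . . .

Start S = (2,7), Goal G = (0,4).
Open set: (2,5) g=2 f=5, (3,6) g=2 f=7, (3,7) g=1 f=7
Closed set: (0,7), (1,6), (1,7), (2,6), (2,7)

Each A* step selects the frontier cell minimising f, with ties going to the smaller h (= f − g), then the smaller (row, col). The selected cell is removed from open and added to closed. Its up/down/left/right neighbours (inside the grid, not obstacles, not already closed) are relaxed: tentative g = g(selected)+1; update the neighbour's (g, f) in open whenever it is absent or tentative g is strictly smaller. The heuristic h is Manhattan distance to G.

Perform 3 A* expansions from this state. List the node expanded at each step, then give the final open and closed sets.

order=[(2,5) → (2,4) → (3,5)]; open=[(3,6) g=2 f=7, (3,7) g=1 f=7, (4,5) g=4 f=9]; closed=[(0,7), (1,6), (1,7), (2,4), (2,5), (2,6), (2,7), (3,5)]

step 1: expand (2,5) (f=5, h=3) → closed; open now [(2,4) g=3 f=5, (3,5) g=3 f=7, (3,6) g=2 f=7, (3,7) g=1 f=7]
step 2: expand (2,4) (f=5, h=2) → closed; open now [(3,5) g=3 f=7, (3,6) g=2 f=7, (3,7) g=1 f=7]
step 3: expand (3,5) (f=7, h=4) → closed; open now [(3,6) g=2 f=7, (3,7) g=1 f=7, (4,5) g=4 f=9]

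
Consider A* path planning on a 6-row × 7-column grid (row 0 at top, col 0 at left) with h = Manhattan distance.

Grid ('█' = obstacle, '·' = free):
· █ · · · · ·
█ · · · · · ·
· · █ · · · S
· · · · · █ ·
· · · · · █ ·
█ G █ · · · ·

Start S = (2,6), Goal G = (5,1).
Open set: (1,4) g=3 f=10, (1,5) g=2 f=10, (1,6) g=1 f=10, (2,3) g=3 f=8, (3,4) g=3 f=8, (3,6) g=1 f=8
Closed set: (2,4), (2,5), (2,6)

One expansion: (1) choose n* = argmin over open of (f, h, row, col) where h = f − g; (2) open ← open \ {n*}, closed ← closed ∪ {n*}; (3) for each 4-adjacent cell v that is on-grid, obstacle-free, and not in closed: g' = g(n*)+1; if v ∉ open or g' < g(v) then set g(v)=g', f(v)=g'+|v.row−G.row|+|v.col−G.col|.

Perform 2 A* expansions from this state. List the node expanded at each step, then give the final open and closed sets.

step 1: expand (2,3) (f=8, h=5) → closed; open now [(1,3) g=4 f=10, (1,4) g=3 f=10, (1,5) g=2 f=10, (1,6) g=1 f=10, (3,3) g=4 f=8, (3,4) g=3 f=8, (3,6) g=1 f=8]
step 2: expand (3,3) (f=8, h=4) → closed; open now [(1,3) g=4 f=10, (1,4) g=3 f=10, (1,5) g=2 f=10, (1,6) g=1 f=10, (3,2) g=5 f=8, (3,4) g=3 f=8, (3,6) g=1 f=8, (4,3) g=5 f=8]

order=[(2,3) → (3,3)]; open=[(1,3) g=4 f=10, (1,4) g=3 f=10, (1,5) g=2 f=10, (1,6) g=1 f=10, (3,2) g=5 f=8, (3,4) g=3 f=8, (3,6) g=1 f=8, (4,3) g=5 f=8]; closed=[(2,3), (2,4), (2,5), (2,6), (3,3)]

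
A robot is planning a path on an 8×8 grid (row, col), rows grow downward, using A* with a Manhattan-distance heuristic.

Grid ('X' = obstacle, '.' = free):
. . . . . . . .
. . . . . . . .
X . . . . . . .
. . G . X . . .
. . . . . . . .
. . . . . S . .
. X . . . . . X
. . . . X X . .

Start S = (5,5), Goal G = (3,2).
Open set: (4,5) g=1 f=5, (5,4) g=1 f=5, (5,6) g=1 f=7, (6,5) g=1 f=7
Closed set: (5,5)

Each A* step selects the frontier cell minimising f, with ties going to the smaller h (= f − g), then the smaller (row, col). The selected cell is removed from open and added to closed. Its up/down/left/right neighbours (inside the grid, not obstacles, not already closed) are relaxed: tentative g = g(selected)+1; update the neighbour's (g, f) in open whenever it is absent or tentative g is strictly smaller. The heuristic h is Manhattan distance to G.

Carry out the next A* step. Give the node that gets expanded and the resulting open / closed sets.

step 1: expand (4,5) (f=5, h=4) → closed; open now [(3,5) g=2 f=5, (4,4) g=2 f=5, (4,6) g=2 f=7, (5,4) g=1 f=5, (5,6) g=1 f=7, (6,5) g=1 f=7]

expanded=(4,5); open=[(3,5) g=2 f=5, (4,4) g=2 f=5, (4,6) g=2 f=7, (5,4) g=1 f=5, (5,6) g=1 f=7, (6,5) g=1 f=7]; closed=[(4,5), (5,5)]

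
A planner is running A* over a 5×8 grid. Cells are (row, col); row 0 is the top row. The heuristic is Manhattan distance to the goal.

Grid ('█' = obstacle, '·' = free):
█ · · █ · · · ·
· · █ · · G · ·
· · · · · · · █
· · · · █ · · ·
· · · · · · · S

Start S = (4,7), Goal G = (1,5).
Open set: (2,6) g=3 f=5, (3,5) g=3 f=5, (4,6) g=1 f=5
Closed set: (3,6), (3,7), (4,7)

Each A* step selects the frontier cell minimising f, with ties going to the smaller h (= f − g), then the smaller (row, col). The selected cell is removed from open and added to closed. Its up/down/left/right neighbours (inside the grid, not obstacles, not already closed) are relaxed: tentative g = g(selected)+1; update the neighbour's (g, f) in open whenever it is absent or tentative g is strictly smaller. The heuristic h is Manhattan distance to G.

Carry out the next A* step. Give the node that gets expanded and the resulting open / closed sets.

step 1: expand (2,6) (f=5, h=2) → closed; open now [(1,6) g=4 f=5, (2,5) g=4 f=5, (3,5) g=3 f=5, (4,6) g=1 f=5]

expanded=(2,6); open=[(1,6) g=4 f=5, (2,5) g=4 f=5, (3,5) g=3 f=5, (4,6) g=1 f=5]; closed=[(2,6), (3,6), (3,7), (4,7)]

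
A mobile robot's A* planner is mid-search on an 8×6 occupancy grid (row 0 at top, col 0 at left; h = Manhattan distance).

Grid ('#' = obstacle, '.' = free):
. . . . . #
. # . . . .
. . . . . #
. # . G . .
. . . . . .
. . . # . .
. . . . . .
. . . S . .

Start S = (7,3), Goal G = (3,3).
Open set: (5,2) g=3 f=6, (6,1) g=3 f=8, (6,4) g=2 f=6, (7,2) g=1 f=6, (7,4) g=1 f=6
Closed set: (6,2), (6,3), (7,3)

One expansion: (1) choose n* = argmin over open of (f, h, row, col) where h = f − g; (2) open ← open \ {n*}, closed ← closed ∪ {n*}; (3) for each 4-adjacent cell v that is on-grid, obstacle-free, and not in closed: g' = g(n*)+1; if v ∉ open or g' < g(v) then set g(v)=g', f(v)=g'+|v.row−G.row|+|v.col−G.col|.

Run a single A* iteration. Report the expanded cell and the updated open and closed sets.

step 1: expand (5,2) (f=6, h=3) → closed; open now [(4,2) g=4 f=6, (5,1) g=4 f=8, (6,1) g=3 f=8, (6,4) g=2 f=6, (7,2) g=1 f=6, (7,4) g=1 f=6]

expanded=(5,2); open=[(4,2) g=4 f=6, (5,1) g=4 f=8, (6,1) g=3 f=8, (6,4) g=2 f=6, (7,2) g=1 f=6, (7,4) g=1 f=6]; closed=[(5,2), (6,2), (6,3), (7,3)]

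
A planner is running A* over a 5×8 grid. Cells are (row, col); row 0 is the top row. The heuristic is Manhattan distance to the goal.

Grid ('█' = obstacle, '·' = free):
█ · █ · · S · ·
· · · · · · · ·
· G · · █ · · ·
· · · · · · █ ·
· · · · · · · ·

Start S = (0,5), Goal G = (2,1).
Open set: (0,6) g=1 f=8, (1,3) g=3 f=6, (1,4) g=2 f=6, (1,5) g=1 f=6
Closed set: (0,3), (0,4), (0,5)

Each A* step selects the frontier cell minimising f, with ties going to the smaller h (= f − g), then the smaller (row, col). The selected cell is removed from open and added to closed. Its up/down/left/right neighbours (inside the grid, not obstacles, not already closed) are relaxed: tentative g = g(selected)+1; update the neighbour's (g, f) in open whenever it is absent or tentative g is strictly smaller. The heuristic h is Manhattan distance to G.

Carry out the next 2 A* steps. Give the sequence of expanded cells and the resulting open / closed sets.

order=[(1,3) → (1,2)]; open=[(0,6) g=1 f=8, (1,1) g=5 f=6, (1,4) g=2 f=6, (1,5) g=1 f=6, (2,2) g=5 f=6, (2,3) g=4 f=6]; closed=[(0,3), (0,4), (0,5), (1,2), (1,3)]

step 1: expand (1,3) (f=6, h=3) → closed; open now [(0,6) g=1 f=8, (1,2) g=4 f=6, (1,4) g=2 f=6, (1,5) g=1 f=6, (2,3) g=4 f=6]
step 2: expand (1,2) (f=6, h=2) → closed; open now [(0,6) g=1 f=8, (1,1) g=5 f=6, (1,4) g=2 f=6, (1,5) g=1 f=6, (2,2) g=5 f=6, (2,3) g=4 f=6]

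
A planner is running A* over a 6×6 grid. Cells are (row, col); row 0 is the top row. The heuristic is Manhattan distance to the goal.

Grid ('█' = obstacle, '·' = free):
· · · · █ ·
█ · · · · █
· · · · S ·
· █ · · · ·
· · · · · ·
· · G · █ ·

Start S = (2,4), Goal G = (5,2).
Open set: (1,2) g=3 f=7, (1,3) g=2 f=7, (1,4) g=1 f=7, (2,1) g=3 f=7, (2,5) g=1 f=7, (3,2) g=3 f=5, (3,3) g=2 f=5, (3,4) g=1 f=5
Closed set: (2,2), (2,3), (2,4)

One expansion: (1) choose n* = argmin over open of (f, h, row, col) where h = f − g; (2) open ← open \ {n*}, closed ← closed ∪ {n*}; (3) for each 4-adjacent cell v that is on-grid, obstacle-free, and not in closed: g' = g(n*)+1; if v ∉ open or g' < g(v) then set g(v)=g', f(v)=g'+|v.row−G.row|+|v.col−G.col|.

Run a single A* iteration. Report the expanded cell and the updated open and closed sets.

expanded=(3,2); open=[(1,2) g=3 f=7, (1,3) g=2 f=7, (1,4) g=1 f=7, (2,1) g=3 f=7, (2,5) g=1 f=7, (3,3) g=2 f=5, (3,4) g=1 f=5, (4,2) g=4 f=5]; closed=[(2,2), (2,3), (2,4), (3,2)]

step 1: expand (3,2) (f=5, h=2) → closed; open now [(1,2) g=3 f=7, (1,3) g=2 f=7, (1,4) g=1 f=7, (2,1) g=3 f=7, (2,5) g=1 f=7, (3,3) g=2 f=5, (3,4) g=1 f=5, (4,2) g=4 f=5]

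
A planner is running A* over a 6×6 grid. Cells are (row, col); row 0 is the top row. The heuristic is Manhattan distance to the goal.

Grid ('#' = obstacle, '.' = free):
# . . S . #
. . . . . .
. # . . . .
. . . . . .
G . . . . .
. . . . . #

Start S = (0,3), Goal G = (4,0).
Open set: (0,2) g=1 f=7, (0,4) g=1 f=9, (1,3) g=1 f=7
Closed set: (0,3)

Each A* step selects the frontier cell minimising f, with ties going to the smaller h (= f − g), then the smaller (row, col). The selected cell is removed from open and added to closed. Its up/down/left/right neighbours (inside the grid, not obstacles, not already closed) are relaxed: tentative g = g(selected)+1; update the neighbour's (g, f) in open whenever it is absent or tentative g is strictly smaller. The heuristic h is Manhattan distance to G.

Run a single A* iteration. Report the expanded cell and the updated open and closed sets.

expanded=(0,2); open=[(0,1) g=2 f=7, (0,4) g=1 f=9, (1,2) g=2 f=7, (1,3) g=1 f=7]; closed=[(0,2), (0,3)]

step 1: expand (0,2) (f=7, h=6) → closed; open now [(0,1) g=2 f=7, (0,4) g=1 f=9, (1,2) g=2 f=7, (1,3) g=1 f=7]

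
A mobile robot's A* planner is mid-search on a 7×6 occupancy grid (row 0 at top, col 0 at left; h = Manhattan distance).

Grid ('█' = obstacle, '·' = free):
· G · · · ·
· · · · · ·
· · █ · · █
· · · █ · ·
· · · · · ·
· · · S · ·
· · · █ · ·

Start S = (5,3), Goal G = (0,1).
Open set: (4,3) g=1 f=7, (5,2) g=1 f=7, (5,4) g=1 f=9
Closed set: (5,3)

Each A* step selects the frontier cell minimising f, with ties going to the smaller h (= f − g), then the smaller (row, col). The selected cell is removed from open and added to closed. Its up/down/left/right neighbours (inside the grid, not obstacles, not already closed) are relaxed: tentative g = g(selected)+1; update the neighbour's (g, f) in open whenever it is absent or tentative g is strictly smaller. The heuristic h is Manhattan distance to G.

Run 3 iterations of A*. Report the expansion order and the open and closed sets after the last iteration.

order=[(4,3) → (4,2) → (3,2)]; open=[(3,1) g=4 f=7, (4,1) g=3 f=7, (4,4) g=2 f=9, (5,2) g=1 f=7, (5,4) g=1 f=9]; closed=[(3,2), (4,2), (4,3), (5,3)]

step 1: expand (4,3) (f=7, h=6) → closed; open now [(4,2) g=2 f=7, (4,4) g=2 f=9, (5,2) g=1 f=7, (5,4) g=1 f=9]
step 2: expand (4,2) (f=7, h=5) → closed; open now [(3,2) g=3 f=7, (4,1) g=3 f=7, (4,4) g=2 f=9, (5,2) g=1 f=7, (5,4) g=1 f=9]
step 3: expand (3,2) (f=7, h=4) → closed; open now [(3,1) g=4 f=7, (4,1) g=3 f=7, (4,4) g=2 f=9, (5,2) g=1 f=7, (5,4) g=1 f=9]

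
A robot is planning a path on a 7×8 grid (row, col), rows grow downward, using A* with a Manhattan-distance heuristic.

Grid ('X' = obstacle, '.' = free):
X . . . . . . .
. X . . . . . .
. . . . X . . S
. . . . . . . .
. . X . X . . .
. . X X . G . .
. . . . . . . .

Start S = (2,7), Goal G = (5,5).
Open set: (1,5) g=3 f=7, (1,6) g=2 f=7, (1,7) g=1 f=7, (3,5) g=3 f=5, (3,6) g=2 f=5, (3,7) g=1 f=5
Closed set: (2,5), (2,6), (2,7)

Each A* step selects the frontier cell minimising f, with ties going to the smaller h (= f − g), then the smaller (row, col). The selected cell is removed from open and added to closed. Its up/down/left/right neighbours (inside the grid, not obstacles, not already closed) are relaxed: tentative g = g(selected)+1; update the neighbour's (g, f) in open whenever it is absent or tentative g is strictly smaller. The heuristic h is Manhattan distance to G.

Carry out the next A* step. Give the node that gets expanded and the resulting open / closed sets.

step 1: expand (3,5) (f=5, h=2) → closed; open now [(1,5) g=3 f=7, (1,6) g=2 f=7, (1,7) g=1 f=7, (3,4) g=4 f=7, (3,6) g=2 f=5, (3,7) g=1 f=5, (4,5) g=4 f=5]

expanded=(3,5); open=[(1,5) g=3 f=7, (1,6) g=2 f=7, (1,7) g=1 f=7, (3,4) g=4 f=7, (3,6) g=2 f=5, (3,7) g=1 f=5, (4,5) g=4 f=5]; closed=[(2,5), (2,6), (2,7), (3,5)]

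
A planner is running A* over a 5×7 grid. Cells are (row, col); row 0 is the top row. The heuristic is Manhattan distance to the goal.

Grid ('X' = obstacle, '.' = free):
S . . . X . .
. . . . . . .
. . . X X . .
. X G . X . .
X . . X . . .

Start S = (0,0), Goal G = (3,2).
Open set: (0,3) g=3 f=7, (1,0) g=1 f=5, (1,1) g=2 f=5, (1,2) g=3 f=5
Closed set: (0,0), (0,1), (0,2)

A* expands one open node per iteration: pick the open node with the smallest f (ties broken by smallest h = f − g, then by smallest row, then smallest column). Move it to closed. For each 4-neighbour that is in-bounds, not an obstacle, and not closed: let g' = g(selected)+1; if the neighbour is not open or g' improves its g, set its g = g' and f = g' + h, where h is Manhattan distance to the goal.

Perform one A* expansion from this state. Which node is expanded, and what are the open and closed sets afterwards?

step 1: expand (1,2) (f=5, h=2) → closed; open now [(0,3) g=3 f=7, (1,0) g=1 f=5, (1,1) g=2 f=5, (1,3) g=4 f=7, (2,2) g=4 f=5]

expanded=(1,2); open=[(0,3) g=3 f=7, (1,0) g=1 f=5, (1,1) g=2 f=5, (1,3) g=4 f=7, (2,2) g=4 f=5]; closed=[(0,0), (0,1), (0,2), (1,2)]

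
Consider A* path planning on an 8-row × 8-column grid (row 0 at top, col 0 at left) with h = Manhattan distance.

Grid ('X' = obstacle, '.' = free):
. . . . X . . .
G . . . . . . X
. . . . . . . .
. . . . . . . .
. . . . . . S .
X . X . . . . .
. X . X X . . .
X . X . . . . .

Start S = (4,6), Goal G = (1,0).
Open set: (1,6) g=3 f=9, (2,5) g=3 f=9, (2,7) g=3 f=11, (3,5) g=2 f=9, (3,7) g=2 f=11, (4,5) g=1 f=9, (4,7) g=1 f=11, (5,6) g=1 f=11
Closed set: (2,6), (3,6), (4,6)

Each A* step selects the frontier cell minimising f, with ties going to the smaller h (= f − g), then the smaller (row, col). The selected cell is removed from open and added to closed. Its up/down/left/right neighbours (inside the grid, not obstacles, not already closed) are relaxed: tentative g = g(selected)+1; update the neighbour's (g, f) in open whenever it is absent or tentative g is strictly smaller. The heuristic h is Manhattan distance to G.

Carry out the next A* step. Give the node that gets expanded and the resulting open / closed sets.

expanded=(1,6); open=[(0,6) g=4 f=11, (1,5) g=4 f=9, (2,5) g=3 f=9, (2,7) g=3 f=11, (3,5) g=2 f=9, (3,7) g=2 f=11, (4,5) g=1 f=9, (4,7) g=1 f=11, (5,6) g=1 f=11]; closed=[(1,6), (2,6), (3,6), (4,6)]

step 1: expand (1,6) (f=9, h=6) → closed; open now [(0,6) g=4 f=11, (1,5) g=4 f=9, (2,5) g=3 f=9, (2,7) g=3 f=11, (3,5) g=2 f=9, (3,7) g=2 f=11, (4,5) g=1 f=9, (4,7) g=1 f=11, (5,6) g=1 f=11]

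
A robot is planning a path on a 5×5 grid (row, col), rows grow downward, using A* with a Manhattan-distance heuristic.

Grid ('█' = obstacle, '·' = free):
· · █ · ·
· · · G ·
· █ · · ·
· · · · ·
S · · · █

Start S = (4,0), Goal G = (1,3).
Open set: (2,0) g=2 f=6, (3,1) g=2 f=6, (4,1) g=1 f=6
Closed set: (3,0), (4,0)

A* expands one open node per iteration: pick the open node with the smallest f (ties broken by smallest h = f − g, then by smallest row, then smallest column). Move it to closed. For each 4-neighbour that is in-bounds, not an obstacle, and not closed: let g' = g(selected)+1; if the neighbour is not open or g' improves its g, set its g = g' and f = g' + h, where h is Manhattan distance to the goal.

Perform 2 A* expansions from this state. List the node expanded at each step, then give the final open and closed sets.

step 1: expand (2,0) (f=6, h=4) → closed; open now [(1,0) g=3 f=6, (3,1) g=2 f=6, (4,1) g=1 f=6]
step 2: expand (1,0) (f=6, h=3) → closed; open now [(0,0) g=4 f=8, (1,1) g=4 f=6, (3,1) g=2 f=6, (4,1) g=1 f=6]

order=[(2,0) → (1,0)]; open=[(0,0) g=4 f=8, (1,1) g=4 f=6, (3,1) g=2 f=6, (4,1) g=1 f=6]; closed=[(1,0), (2,0), (3,0), (4,0)]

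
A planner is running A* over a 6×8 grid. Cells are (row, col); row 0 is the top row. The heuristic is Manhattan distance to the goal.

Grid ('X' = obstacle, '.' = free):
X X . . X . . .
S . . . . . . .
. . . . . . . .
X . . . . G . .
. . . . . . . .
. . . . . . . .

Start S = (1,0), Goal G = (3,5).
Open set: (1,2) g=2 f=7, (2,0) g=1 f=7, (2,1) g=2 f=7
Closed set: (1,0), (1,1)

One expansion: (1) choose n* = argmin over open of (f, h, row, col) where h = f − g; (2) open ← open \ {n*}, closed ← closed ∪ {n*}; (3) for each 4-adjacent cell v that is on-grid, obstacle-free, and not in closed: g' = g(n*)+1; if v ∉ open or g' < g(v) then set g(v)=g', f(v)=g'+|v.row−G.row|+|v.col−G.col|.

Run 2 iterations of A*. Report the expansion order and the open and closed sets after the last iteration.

order=[(1,2) → (1,3)]; open=[(0,2) g=3 f=9, (0,3) g=4 f=9, (1,4) g=4 f=7, (2,0) g=1 f=7, (2,1) g=2 f=7, (2,2) g=3 f=7, (2,3) g=4 f=7]; closed=[(1,0), (1,1), (1,2), (1,3)]

step 1: expand (1,2) (f=7, h=5) → closed; open now [(0,2) g=3 f=9, (1,3) g=3 f=7, (2,0) g=1 f=7, (2,1) g=2 f=7, (2,2) g=3 f=7]
step 2: expand (1,3) (f=7, h=4) → closed; open now [(0,2) g=3 f=9, (0,3) g=4 f=9, (1,4) g=4 f=7, (2,0) g=1 f=7, (2,1) g=2 f=7, (2,2) g=3 f=7, (2,3) g=4 f=7]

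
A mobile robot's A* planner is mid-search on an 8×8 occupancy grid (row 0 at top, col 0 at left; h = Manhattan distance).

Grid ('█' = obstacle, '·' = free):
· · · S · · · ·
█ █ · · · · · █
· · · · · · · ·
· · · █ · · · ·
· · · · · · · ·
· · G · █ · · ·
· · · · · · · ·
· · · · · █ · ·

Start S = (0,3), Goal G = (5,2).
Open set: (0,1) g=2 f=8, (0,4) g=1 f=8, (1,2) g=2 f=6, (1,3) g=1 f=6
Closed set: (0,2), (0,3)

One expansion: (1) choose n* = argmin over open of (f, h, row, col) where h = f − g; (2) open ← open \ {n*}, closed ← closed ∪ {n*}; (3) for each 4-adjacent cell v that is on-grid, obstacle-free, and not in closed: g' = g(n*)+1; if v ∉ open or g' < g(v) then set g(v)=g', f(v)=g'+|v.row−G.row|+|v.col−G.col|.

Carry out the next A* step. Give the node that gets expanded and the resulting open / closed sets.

expanded=(1,2); open=[(0,1) g=2 f=8, (0,4) g=1 f=8, (1,3) g=1 f=6, (2,2) g=3 f=6]; closed=[(0,2), (0,3), (1,2)]

step 1: expand (1,2) (f=6, h=4) → closed; open now [(0,1) g=2 f=8, (0,4) g=1 f=8, (1,3) g=1 f=6, (2,2) g=3 f=6]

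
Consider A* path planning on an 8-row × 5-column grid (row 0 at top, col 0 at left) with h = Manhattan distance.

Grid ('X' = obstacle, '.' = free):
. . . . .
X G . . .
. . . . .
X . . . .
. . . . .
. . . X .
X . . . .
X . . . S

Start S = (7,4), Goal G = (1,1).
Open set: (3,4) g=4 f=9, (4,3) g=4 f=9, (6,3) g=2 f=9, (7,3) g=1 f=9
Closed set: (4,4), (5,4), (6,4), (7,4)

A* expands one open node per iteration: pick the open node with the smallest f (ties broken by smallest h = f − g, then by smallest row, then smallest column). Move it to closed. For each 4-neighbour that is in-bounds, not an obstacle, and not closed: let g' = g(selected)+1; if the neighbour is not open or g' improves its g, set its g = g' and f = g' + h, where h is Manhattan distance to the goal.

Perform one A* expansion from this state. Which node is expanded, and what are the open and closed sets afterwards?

step 1: expand (3,4) (f=9, h=5) → closed; open now [(2,4) g=5 f=9, (3,3) g=5 f=9, (4,3) g=4 f=9, (6,3) g=2 f=9, (7,3) g=1 f=9]

expanded=(3,4); open=[(2,4) g=5 f=9, (3,3) g=5 f=9, (4,3) g=4 f=9, (6,3) g=2 f=9, (7,3) g=1 f=9]; closed=[(3,4), (4,4), (5,4), (6,4), (7,4)]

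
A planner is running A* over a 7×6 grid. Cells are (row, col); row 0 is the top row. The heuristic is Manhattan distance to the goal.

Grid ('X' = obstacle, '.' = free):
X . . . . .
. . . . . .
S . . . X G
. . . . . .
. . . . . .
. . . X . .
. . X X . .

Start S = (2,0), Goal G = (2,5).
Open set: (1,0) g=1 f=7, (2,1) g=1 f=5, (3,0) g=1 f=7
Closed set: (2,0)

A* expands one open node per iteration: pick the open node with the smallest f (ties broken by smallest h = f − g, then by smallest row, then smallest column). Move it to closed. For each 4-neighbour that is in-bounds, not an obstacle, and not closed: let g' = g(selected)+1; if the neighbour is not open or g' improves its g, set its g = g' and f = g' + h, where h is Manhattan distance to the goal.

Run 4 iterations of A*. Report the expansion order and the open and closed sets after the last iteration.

step 1: expand (2,1) (f=5, h=4) → closed; open now [(1,0) g=1 f=7, (1,1) g=2 f=7, (2,2) g=2 f=5, (3,0) g=1 f=7, (3,1) g=2 f=7]
step 2: expand (2,2) (f=5, h=3) → closed; open now [(1,0) g=1 f=7, (1,1) g=2 f=7, (1,2) g=3 f=7, (2,3) g=3 f=5, (3,0) g=1 f=7, (3,1) g=2 f=7, (3,2) g=3 f=7]
step 3: expand (2,3) (f=5, h=2) → closed; open now [(1,0) g=1 f=7, (1,1) g=2 f=7, (1,2) g=3 f=7, (1,3) g=4 f=7, (3,0) g=1 f=7, (3,1) g=2 f=7, (3,2) g=3 f=7, (3,3) g=4 f=7]
step 4: expand (1,3) (f=7, h=3) → closed; open now [(0,3) g=5 f=9, (1,0) g=1 f=7, (1,1) g=2 f=7, (1,2) g=3 f=7, (1,4) g=5 f=7, (3,0) g=1 f=7, (3,1) g=2 f=7, (3,2) g=3 f=7, (3,3) g=4 f=7]

order=[(2,1) → (2,2) → (2,3) → (1,3)]; open=[(0,3) g=5 f=9, (1,0) g=1 f=7, (1,1) g=2 f=7, (1,2) g=3 f=7, (1,4) g=5 f=7, (3,0) g=1 f=7, (3,1) g=2 f=7, (3,2) g=3 f=7, (3,3) g=4 f=7]; closed=[(1,3), (2,0), (2,1), (2,2), (2,3)]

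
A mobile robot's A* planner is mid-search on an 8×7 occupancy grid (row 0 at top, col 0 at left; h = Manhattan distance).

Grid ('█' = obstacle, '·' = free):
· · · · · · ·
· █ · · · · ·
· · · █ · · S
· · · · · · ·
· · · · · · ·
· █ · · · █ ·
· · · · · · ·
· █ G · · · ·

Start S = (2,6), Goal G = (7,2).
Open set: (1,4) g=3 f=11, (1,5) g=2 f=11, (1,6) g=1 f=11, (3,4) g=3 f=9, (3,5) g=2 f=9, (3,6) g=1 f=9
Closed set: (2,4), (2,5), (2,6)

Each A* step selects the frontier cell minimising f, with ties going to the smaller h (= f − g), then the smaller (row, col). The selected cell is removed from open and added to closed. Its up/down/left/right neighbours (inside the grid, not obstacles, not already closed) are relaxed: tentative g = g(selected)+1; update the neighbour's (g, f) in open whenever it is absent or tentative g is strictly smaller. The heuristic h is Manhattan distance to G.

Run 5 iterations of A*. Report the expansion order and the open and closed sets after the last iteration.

order=[(3,4) → (3,3) → (3,2) → (4,2) → (5,2)]; open=[(1,4) g=3 f=11, (1,5) g=2 f=11, (1,6) g=1 f=11, (2,2) g=6 f=11, (3,1) g=6 f=11, (3,5) g=2 f=9, (3,6) g=1 f=9, (4,1) g=7 f=11, (4,3) g=5 f=9, (4,4) g=4 f=9, (5,3) g=8 f=11, (6,2) g=8 f=9]; closed=[(2,4), (2,5), (2,6), (3,2), (3,3), (3,4), (4,2), (5,2)]

step 1: expand (3,4) (f=9, h=6) → closed; open now [(1,4) g=3 f=11, (1,5) g=2 f=11, (1,6) g=1 f=11, (3,3) g=4 f=9, (3,5) g=2 f=9, (3,6) g=1 f=9, (4,4) g=4 f=9]
step 2: expand (3,3) (f=9, h=5) → closed; open now [(1,4) g=3 f=11, (1,5) g=2 f=11, (1,6) g=1 f=11, (3,2) g=5 f=9, (3,5) g=2 f=9, (3,6) g=1 f=9, (4,3) g=5 f=9, (4,4) g=4 f=9]
step 3: expand (3,2) (f=9, h=4) → closed; open now [(1,4) g=3 f=11, (1,5) g=2 f=11, (1,6) g=1 f=11, (2,2) g=6 f=11, (3,1) g=6 f=11, (3,5) g=2 f=9, (3,6) g=1 f=9, (4,2) g=6 f=9, (4,3) g=5 f=9, (4,4) g=4 f=9]
step 4: expand (4,2) (f=9, h=3) → closed; open now [(1,4) g=3 f=11, (1,5) g=2 f=11, (1,6) g=1 f=11, (2,2) g=6 f=11, (3,1) g=6 f=11, (3,5) g=2 f=9, (3,6) g=1 f=9, (4,1) g=7 f=11, (4,3) g=5 f=9, (4,4) g=4 f=9, (5,2) g=7 f=9]
step 5: expand (5,2) (f=9, h=2) → closed; open now [(1,4) g=3 f=11, (1,5) g=2 f=11, (1,6) g=1 f=11, (2,2) g=6 f=11, (3,1) g=6 f=11, (3,5) g=2 f=9, (3,6) g=1 f=9, (4,1) g=7 f=11, (4,3) g=5 f=9, (4,4) g=4 f=9, (5,3) g=8 f=11, (6,2) g=8 f=9]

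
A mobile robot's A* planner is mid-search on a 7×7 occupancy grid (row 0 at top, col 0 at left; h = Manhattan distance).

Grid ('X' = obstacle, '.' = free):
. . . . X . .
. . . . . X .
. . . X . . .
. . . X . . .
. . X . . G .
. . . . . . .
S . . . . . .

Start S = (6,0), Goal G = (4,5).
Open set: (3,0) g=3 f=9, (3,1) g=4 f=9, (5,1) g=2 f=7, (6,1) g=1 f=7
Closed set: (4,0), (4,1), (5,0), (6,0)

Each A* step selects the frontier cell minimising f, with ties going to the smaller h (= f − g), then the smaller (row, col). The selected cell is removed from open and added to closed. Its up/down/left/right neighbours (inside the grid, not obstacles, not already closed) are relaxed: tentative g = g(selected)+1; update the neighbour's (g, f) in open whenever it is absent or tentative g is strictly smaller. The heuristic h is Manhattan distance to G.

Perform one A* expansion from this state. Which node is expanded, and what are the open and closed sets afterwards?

expanded=(5,1); open=[(3,0) g=3 f=9, (3,1) g=4 f=9, (5,2) g=3 f=7, (6,1) g=1 f=7]; closed=[(4,0), (4,1), (5,0), (5,1), (6,0)]

step 1: expand (5,1) (f=7, h=5) → closed; open now [(3,0) g=3 f=9, (3,1) g=4 f=9, (5,2) g=3 f=7, (6,1) g=1 f=7]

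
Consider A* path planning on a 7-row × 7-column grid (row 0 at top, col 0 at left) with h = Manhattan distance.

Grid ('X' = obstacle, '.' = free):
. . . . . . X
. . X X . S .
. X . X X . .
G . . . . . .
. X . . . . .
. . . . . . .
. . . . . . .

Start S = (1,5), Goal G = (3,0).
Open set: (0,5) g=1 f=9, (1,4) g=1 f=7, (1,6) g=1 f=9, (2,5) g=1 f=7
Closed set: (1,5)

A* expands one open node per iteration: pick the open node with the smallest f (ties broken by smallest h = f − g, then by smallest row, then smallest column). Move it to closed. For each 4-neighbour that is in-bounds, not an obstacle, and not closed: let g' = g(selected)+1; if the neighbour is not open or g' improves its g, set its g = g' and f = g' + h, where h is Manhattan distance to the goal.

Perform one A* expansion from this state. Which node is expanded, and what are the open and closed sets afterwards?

expanded=(1,4); open=[(0,4) g=2 f=9, (0,5) g=1 f=9, (1,6) g=1 f=9, (2,5) g=1 f=7]; closed=[(1,4), (1,5)]

step 1: expand (1,4) (f=7, h=6) → closed; open now [(0,4) g=2 f=9, (0,5) g=1 f=9, (1,6) g=1 f=9, (2,5) g=1 f=7]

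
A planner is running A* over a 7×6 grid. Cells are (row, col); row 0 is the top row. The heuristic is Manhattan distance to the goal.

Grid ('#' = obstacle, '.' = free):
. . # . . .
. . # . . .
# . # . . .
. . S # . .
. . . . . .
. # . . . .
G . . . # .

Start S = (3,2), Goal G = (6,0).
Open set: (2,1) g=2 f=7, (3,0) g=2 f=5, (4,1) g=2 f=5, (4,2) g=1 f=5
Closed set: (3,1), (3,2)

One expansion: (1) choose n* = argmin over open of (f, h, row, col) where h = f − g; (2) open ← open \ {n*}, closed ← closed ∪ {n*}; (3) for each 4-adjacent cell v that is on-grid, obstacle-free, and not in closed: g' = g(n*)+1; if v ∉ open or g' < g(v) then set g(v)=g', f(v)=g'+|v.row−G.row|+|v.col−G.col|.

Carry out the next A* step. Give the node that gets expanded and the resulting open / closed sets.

expanded=(3,0); open=[(2,1) g=2 f=7, (4,0) g=3 f=5, (4,1) g=2 f=5, (4,2) g=1 f=5]; closed=[(3,0), (3,1), (3,2)]

step 1: expand (3,0) (f=5, h=3) → closed; open now [(2,1) g=2 f=7, (4,0) g=3 f=5, (4,1) g=2 f=5, (4,2) g=1 f=5]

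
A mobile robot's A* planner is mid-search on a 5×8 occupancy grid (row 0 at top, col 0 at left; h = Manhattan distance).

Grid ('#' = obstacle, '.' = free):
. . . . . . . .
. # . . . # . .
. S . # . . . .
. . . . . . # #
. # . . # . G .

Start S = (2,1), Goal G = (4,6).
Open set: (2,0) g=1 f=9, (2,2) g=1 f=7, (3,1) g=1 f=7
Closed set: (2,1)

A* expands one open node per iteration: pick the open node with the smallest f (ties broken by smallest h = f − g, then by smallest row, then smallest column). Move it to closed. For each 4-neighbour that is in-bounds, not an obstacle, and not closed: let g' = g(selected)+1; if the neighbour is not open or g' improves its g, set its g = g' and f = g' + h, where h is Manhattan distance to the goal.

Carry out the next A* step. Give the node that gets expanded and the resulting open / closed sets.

step 1: expand (2,2) (f=7, h=6) → closed; open now [(1,2) g=2 f=9, (2,0) g=1 f=9, (3,1) g=1 f=7, (3,2) g=2 f=7]

expanded=(2,2); open=[(1,2) g=2 f=9, (2,0) g=1 f=9, (3,1) g=1 f=7, (3,2) g=2 f=7]; closed=[(2,1), (2,2)]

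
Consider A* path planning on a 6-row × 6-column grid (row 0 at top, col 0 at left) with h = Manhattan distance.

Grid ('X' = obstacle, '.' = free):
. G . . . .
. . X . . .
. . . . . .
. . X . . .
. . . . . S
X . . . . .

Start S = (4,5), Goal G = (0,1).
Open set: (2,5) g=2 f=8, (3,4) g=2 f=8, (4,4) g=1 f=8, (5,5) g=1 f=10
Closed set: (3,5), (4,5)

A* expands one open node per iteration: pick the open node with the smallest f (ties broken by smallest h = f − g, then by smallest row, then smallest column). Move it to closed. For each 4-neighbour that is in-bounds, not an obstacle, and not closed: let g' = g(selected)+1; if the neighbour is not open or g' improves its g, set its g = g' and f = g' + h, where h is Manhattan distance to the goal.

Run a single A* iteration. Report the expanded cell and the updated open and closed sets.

expanded=(2,5); open=[(1,5) g=3 f=8, (2,4) g=3 f=8, (3,4) g=2 f=8, (4,4) g=1 f=8, (5,5) g=1 f=10]; closed=[(2,5), (3,5), (4,5)]

step 1: expand (2,5) (f=8, h=6) → closed; open now [(1,5) g=3 f=8, (2,4) g=3 f=8, (3,4) g=2 f=8, (4,4) g=1 f=8, (5,5) g=1 f=10]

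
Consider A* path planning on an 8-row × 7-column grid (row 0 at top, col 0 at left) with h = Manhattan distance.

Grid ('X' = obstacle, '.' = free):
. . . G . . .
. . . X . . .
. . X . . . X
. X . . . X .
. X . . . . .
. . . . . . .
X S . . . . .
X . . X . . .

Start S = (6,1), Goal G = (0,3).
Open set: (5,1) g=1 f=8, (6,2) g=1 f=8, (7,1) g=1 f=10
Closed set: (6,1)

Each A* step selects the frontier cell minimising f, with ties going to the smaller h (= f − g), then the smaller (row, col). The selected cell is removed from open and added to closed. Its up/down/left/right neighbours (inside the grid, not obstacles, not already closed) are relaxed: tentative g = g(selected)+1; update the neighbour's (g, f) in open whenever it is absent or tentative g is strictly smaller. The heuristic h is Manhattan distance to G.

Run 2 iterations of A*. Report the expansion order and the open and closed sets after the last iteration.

step 1: expand (5,1) (f=8, h=7) → closed; open now [(5,0) g=2 f=10, (5,2) g=2 f=8, (6,2) g=1 f=8, (7,1) g=1 f=10]
step 2: expand (5,2) (f=8, h=6) → closed; open now [(4,2) g=3 f=8, (5,0) g=2 f=10, (5,3) g=3 f=8, (6,2) g=1 f=8, (7,1) g=1 f=10]

order=[(5,1) → (5,2)]; open=[(4,2) g=3 f=8, (5,0) g=2 f=10, (5,3) g=3 f=8, (6,2) g=1 f=8, (7,1) g=1 f=10]; closed=[(5,1), (5,2), (6,1)]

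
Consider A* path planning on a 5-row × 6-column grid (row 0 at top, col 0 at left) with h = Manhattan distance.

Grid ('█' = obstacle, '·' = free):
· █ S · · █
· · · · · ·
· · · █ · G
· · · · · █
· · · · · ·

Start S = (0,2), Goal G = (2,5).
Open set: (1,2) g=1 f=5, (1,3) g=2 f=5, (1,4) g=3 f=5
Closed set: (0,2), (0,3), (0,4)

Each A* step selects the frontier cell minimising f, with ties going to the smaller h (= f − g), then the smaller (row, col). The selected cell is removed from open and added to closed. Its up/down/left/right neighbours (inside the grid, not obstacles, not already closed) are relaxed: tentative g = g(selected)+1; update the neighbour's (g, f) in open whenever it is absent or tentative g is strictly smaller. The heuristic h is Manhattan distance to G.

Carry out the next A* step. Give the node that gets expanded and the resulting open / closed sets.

expanded=(1,4); open=[(1,2) g=1 f=5, (1,3) g=2 f=5, (1,5) g=4 f=5, (2,4) g=4 f=5]; closed=[(0,2), (0,3), (0,4), (1,4)]

step 1: expand (1,4) (f=5, h=2) → closed; open now [(1,2) g=1 f=5, (1,3) g=2 f=5, (1,5) g=4 f=5, (2,4) g=4 f=5]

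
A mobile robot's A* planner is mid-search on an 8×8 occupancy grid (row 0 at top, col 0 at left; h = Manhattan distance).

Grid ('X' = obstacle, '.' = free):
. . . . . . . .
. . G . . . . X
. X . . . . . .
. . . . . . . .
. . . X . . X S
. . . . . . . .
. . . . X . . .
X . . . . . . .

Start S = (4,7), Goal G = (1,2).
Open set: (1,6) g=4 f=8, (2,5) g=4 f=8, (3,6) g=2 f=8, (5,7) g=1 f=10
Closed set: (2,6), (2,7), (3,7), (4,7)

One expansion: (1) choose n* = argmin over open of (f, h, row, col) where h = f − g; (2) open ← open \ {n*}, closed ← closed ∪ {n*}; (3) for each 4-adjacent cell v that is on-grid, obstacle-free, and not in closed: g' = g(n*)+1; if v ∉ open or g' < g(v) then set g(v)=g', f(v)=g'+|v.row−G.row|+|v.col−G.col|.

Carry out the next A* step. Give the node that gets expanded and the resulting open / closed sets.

step 1: expand (1,6) (f=8, h=4) → closed; open now [(0,6) g=5 f=10, (1,5) g=5 f=8, (2,5) g=4 f=8, (3,6) g=2 f=8, (5,7) g=1 f=10]

expanded=(1,6); open=[(0,6) g=5 f=10, (1,5) g=5 f=8, (2,5) g=4 f=8, (3,6) g=2 f=8, (5,7) g=1 f=10]; closed=[(1,6), (2,6), (2,7), (3,7), (4,7)]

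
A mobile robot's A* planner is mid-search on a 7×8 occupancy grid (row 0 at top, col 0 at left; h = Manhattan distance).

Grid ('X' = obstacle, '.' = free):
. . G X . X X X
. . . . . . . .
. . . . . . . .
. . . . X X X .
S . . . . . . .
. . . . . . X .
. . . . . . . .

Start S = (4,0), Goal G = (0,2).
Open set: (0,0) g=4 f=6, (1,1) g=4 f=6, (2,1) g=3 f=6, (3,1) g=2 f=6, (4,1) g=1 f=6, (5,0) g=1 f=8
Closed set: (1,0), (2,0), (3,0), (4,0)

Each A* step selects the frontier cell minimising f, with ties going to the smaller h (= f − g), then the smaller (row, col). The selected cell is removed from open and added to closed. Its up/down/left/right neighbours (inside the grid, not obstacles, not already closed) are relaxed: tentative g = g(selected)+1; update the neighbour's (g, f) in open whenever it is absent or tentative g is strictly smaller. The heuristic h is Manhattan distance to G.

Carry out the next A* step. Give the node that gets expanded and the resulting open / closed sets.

step 1: expand (0,0) (f=6, h=2) → closed; open now [(0,1) g=5 f=6, (1,1) g=4 f=6, (2,1) g=3 f=6, (3,1) g=2 f=6, (4,1) g=1 f=6, (5,0) g=1 f=8]

expanded=(0,0); open=[(0,1) g=5 f=6, (1,1) g=4 f=6, (2,1) g=3 f=6, (3,1) g=2 f=6, (4,1) g=1 f=6, (5,0) g=1 f=8]; closed=[(0,0), (1,0), (2,0), (3,0), (4,0)]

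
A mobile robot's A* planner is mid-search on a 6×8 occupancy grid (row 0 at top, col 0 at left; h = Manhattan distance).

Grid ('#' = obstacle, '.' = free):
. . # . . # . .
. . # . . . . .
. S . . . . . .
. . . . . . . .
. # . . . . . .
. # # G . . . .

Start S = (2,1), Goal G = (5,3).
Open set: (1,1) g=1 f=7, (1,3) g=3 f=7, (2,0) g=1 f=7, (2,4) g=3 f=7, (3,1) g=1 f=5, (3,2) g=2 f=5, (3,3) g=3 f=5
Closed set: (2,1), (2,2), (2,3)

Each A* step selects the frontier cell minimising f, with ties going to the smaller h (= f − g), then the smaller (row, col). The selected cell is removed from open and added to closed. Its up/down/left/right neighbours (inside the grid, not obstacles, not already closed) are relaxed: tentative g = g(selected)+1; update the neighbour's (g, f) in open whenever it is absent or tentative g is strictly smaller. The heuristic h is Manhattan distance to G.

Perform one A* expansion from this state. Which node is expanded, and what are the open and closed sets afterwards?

step 1: expand (3,3) (f=5, h=2) → closed; open now [(1,1) g=1 f=7, (1,3) g=3 f=7, (2,0) g=1 f=7, (2,4) g=3 f=7, (3,1) g=1 f=5, (3,2) g=2 f=5, (3,4) g=4 f=7, (4,3) g=4 f=5]

expanded=(3,3); open=[(1,1) g=1 f=7, (1,3) g=3 f=7, (2,0) g=1 f=7, (2,4) g=3 f=7, (3,1) g=1 f=5, (3,2) g=2 f=5, (3,4) g=4 f=7, (4,3) g=4 f=5]; closed=[(2,1), (2,2), (2,3), (3,3)]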